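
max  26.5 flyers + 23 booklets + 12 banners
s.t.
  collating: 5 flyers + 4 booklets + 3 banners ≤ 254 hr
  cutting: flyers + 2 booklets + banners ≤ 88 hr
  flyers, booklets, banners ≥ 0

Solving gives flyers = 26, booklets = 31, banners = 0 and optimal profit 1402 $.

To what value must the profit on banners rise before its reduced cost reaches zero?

16.5

Check each constraint at x*: collating 254/254 (tight); cutting 88/88 (tight).
The binding rows give the dual system: 5·y_collating + 1·y_cutting = 26.5 and 4·y_collating + 2·y_cutting = 23.
This yields shadow prices y_collating = 5, y_cutting = 1.5.
banners enters the basis when its profit ≥ yᵀa₃ = 5·3 + 1.5·1 = 16.5.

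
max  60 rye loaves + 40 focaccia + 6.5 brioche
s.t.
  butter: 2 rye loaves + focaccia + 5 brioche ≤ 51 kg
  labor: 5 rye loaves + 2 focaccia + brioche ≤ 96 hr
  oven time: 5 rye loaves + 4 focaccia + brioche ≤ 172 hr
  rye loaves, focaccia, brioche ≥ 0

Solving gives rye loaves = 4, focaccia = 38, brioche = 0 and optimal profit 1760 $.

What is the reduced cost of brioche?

At the optimum: butter uses 46 of 51 (slack = 5); labor uses 96 of 96 (binding); oven time uses 172 of 172 (binding).
By complementary slackness, y = 0 for the non-binding constraint.
The binding rows give the dual system: 5·y_labor + 5·y_oven time = 60 and 2·y_labor + 4·y_oven time = 40.
This yields shadow prices y_labor = 4, y_oven time = 8.
Reduced cost of brioche: c₃ − yᵀa₃ = 6.5 − (4·1 + 8·1) = 6.5 − 12 = -5.5.

-5.5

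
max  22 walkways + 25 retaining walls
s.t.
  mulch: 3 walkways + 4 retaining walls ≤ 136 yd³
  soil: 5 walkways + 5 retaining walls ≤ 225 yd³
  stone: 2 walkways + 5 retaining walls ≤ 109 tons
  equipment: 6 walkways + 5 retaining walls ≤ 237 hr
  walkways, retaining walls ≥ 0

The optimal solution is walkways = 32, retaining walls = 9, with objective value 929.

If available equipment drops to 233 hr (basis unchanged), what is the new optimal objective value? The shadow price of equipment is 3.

917

Δb = -4, so new z* = 929 + (3)·(-4) = 929 − 12 = 917.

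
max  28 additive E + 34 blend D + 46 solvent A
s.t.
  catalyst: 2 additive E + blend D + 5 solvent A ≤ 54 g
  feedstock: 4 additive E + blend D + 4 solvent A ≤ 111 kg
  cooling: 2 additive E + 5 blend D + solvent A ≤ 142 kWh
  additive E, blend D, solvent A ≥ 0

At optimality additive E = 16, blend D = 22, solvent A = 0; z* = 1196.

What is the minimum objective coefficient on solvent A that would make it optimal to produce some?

Binding: catalyst and cooling. Non-binding: feedstock (25 unused).
Since feedstock is not tight, its dual is 0.
The binding rows give the dual system: 2·y_catalyst + 2·y_cooling = 28 and 1·y_catalyst + 5·y_cooling = 34.
Solving: y_catalyst = 9, y_cooling = 5.
solvent A enters the basis when its profit ≥ yᵀa₃ = 9·5 + 5·1 = 50.

50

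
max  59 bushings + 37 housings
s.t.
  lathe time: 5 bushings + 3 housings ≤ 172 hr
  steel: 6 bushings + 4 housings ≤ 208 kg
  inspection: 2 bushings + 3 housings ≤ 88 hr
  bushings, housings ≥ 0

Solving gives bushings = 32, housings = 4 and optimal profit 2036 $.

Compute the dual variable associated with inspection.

At the optimum: lathe time uses 172 of 172 (binding); steel uses 208 of 208 (binding); inspection uses 76 of 88 (slack = 12).
Slack constraints have shadow price 0 (complementary slackness).
From A_Bᵀ y = c: 5·y_lathe time + 6·y_steel = 59; 3·y_lathe time + 4·y_steel = 37.
This yields shadow prices y_lathe time = 7, y_steel = 4.
Shadow price of inspection = 0.

0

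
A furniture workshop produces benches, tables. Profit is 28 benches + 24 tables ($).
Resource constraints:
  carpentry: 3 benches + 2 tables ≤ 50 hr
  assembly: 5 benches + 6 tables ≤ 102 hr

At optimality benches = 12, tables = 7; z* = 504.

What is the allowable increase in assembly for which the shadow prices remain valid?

48

Binding constraints: carpentry, assembly. The basis is B = [[3,2],[5,6]] with det 8.
Per unit increase in assembly, x* moves by d = (-0.25, 0.375).
The basis stays optimal until benches reaches 0; allowable increase = 48 hr.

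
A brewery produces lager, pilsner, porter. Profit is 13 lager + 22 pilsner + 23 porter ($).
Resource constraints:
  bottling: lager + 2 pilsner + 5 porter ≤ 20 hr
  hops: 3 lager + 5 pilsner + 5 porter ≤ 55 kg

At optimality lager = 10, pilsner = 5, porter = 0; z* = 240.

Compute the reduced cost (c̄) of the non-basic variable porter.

-2

Both bottling and hops are binding at x*.
The binding rows give the dual system: 1·y_bottling + 3·y_hops = 13 and 2·y_bottling + 5·y_hops = 22.
Solving: y_bottling = 1, y_hops = 4.
Reduced cost of porter: c₃ − yᵀa₃ = 23 − (1·5 + 4·5) = 23 − 25 = -2.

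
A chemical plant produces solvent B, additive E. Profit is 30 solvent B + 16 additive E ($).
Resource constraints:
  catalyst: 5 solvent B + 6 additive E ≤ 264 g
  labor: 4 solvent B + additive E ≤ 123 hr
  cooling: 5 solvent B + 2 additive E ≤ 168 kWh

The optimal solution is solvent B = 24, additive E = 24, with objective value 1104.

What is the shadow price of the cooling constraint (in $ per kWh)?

Check each constraint at x*: catalyst 264/264 (tight); labor 120/123 (slack 3); cooling 168/168 (tight).
Slack constraints have shadow price 0 (complementary slackness).
The binding rows give the dual system: 5·y_catalyst + 5·y_cooling = 30 and 6·y_catalyst + 2·y_cooling = 16.
Solving: y_catalyst = 1, y_cooling = 5.
Shadow price of cooling = 5.

5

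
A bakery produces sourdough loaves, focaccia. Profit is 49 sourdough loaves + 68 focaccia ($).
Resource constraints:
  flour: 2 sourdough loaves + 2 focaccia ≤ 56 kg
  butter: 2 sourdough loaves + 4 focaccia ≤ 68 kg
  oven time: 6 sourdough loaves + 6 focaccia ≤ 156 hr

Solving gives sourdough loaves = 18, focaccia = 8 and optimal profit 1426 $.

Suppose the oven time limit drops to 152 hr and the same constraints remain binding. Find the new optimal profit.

1406

Check each constraint at x*: flour 52/56 (slack 4); butter 68/68 (tight); oven time 156/156 (tight).
Slack constraints have shadow price 0 (complementary slackness).
The binding rows give the dual system: 2·y_butter + 6·y_oven time = 49 and 4·y_butter + 6·y_oven time = 68.
Solving: y_butter = 9.5, y_oven time = 5.
Δz = y_oven time·Δb = 5 × (-4) = -20, so new z* = 1426 − 20 = 1406.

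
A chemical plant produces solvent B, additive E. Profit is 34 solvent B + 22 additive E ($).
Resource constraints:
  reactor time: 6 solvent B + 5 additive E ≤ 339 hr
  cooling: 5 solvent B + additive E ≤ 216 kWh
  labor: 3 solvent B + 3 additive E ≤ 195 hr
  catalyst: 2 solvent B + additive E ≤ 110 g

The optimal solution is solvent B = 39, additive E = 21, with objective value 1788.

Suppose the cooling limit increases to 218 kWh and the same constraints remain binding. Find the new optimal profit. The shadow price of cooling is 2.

Δb = 2, so new z* = 1788 + (2)·(2) = 1788 + 4 = 1792.

1792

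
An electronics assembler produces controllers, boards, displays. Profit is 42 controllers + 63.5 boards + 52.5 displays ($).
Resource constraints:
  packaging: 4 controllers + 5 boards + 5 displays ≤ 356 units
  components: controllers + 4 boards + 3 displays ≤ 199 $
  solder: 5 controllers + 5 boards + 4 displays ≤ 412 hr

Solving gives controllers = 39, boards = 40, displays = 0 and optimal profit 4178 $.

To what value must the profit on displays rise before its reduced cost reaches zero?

59.5

Binding: packaging and components. Non-binding: solder (17 unused).
Since solder is not tight, its dual is 0.
From A_Bᵀ y = c: 4·y_packaging + 1·y_components = 42; 5·y_packaging + 4·y_components = 63.5.
→ y_packaging = 9.5 and y_components = 4.
displays enters the basis when its profit ≥ yᵀa₃ = 9.5·5 + 4·3 = 59.5.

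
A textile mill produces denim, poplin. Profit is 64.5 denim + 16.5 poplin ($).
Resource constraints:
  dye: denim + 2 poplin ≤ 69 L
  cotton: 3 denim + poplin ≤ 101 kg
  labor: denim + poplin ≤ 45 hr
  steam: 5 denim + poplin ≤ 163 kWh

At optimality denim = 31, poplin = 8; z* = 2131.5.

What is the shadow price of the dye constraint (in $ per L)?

0

Binding: cotton and steam. Non-binding: dye (22 unused), labor (6 unused).
Since dye, labor are not tight, their duals are 0.
From A_Bᵀ y = c: 3·y_cotton + 5·y_steam = 64.5; 1·y_cotton + 1·y_steam = 16.5.
→ y_cotton = 9 and y_steam = 7.5.
Shadow price of dye = 0.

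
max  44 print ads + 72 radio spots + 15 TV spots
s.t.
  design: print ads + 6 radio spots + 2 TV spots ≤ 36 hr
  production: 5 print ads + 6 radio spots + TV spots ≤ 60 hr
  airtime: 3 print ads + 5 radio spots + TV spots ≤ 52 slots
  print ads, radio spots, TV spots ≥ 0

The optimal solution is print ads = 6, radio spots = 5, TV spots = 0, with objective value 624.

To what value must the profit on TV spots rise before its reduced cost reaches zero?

At the optimum: design uses 36 of 36 (binding); production uses 60 of 60 (binding); airtime uses 43 of 52 (slack = 9).
Since airtime is not tight, its dual is 0.
From A_Bᵀ y = c: 1·y_design + 5·y_production = 44; 6·y_design + 6·y_production = 72.
Solving: y_design = 4, y_production = 8.
TV spots enters the basis when its profit ≥ yᵀa₃ = 4·2 + 8·1 = 16.

16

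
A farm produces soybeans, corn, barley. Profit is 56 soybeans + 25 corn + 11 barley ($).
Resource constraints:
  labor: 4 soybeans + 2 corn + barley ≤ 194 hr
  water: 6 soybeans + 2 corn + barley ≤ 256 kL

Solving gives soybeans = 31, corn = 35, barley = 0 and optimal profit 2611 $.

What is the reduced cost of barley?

At the optimum: labor uses 194 of 194 (binding); water uses 256 of 256 (binding).
From A_Bᵀ y = c: 4·y_labor + 6·y_water = 56; 2·y_labor + 2·y_water = 25.
Solving: y_labor = 9.5, y_water = 3.
Reduced cost of barley: c₃ − yᵀa₃ = 11 − (9.5·1 + 3·1) = 11 − 12.5 = -1.5.

-1.5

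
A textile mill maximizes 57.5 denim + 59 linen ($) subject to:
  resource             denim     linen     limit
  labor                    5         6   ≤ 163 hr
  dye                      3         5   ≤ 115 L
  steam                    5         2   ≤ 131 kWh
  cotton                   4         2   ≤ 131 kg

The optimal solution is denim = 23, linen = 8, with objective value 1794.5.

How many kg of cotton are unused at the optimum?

23

cotton used = 4·23 + 2·8 = 108; slack = 131 − 108 = 23.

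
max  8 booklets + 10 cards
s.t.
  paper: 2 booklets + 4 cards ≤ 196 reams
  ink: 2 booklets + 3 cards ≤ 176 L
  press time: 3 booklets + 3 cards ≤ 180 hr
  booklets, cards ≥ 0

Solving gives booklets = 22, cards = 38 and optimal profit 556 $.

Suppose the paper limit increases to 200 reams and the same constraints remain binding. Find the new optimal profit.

At the optimum: paper uses 196 of 196 (binding); ink uses 158 of 176 (slack = 18); press time uses 180 of 180 (binding).
Slack constraints have shadow price 0 (complementary slackness).
The binding rows give the dual system: 2·y_paper + 3·y_press time = 8 and 4·y_paper + 3·y_press time = 10.
Solving: y_paper = 1, y_press time = 2.
Δz = y_paper·Δb = 1 × (4) = 4, so new z* = 556 + 4 = 560.

560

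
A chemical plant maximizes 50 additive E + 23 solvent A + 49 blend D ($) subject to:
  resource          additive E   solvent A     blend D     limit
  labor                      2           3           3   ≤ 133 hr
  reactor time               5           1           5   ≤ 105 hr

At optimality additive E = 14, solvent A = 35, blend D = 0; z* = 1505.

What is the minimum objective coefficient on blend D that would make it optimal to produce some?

55

Check each constraint at x*: labor 133/133 (tight); reactor time 105/105 (tight).
From A_Bᵀ y = c: 2·y_labor + 5·y_reactor time = 50; 3·y_labor + 1·y_reactor time = 23.
→ y_labor = 5 and y_reactor time = 8.
blend D enters the basis when its profit ≥ yᵀa₃ = 5·3 + 8·5 = 55.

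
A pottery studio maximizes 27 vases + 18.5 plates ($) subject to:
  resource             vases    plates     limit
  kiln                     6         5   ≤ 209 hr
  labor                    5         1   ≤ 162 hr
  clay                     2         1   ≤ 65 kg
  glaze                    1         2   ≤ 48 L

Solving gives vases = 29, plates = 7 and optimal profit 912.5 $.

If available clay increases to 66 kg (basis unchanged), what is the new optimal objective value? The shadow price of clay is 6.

Δb = 1, so new z* = 912.5 + (6)·(1) = 912.5 + 6 = 918.5.

918.5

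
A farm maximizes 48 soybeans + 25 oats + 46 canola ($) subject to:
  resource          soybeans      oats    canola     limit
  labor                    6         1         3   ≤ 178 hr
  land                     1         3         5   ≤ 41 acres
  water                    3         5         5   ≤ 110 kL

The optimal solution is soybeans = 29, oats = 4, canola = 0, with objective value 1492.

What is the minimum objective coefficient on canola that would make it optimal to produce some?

51

Binding: labor and land. Non-binding: water (3 unused).
Since water is not tight, its dual is 0.
The binding rows give the dual system: 6·y_labor + 1·y_land = 48 and 1·y_labor + 3·y_land = 25.
This yields shadow prices y_labor = 7, y_land = 6.
canola enters the basis when its profit ≥ yᵀa₃ = 7·3 + 6·5 = 51.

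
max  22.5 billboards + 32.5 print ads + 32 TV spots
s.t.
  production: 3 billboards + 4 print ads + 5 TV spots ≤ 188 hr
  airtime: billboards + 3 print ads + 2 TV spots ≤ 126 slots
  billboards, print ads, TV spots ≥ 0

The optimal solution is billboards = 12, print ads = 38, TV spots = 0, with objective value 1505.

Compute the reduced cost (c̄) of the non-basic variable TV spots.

At the optimum: production uses 188 of 188 (binding); airtime uses 126 of 126 (binding).
The binding rows give the dual system: 3·y_production + 1·y_airtime = 22.5 and 4·y_production + 3·y_airtime = 32.5.
This yields shadow prices y_production = 7, y_airtime = 1.5.
Reduced cost of TV spots: c₃ − yᵀa₃ = 32 − (7·5 + 1.5·2) = 32 − 38 = -6.

-6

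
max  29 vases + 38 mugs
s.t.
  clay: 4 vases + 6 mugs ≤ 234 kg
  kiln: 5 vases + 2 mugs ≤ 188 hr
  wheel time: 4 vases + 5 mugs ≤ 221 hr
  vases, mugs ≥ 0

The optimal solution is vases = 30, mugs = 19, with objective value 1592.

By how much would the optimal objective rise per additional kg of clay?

Check each constraint at x*: clay 234/234 (tight); kiln 188/188 (tight); wheel time 215/221 (slack 6).
By complementary slackness, y = 0 for the non-binding constraint.
From A_Bᵀ y = c: 4·y_clay + 5·y_kiln = 29; 6·y_clay + 2·y_kiln = 38.
Solving: y_clay = 6, y_kiln = 1.
Shadow price of clay = 6.

6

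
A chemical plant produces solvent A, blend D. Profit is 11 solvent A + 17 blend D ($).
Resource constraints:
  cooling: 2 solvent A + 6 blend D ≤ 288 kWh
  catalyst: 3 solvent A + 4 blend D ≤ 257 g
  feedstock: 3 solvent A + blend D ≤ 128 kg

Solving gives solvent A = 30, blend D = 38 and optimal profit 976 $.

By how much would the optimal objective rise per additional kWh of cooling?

2.5

Binding: cooling and feedstock. Non-binding: catalyst (15 unused).
Since catalyst is not tight, its dual is 0.
The binding rows give the dual system: 2·y_cooling + 3·y_feedstock = 11 and 6·y_cooling + 1·y_feedstock = 17.
This yields shadow prices y_cooling = 2.5, y_feedstock = 2.
Shadow price of cooling = 2.5.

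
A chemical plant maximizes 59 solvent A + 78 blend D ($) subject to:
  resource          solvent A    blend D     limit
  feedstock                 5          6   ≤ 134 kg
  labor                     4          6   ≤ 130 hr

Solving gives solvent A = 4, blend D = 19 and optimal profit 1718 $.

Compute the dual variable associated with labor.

6

Both feedstock and labor are binding at x*.
Dual feasibility on the basic columns requires 5·y_feedstock + 4·y_labor = 59, 6·y_feedstock + 6·y_labor = 78.
Solving: y_feedstock = 7, y_labor = 6.
Shadow price of labor = 6.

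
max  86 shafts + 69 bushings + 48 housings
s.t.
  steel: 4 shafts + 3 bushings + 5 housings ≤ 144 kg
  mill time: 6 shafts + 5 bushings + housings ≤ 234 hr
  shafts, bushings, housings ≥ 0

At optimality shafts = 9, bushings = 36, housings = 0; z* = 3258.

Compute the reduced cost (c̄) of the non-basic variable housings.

Check each constraint at x*: steel 144/144 (tight); mill time 234/234 (tight).
The binding rows give the dual system: 4·y_steel + 6·y_mill time = 86 and 3·y_steel + 5·y_mill time = 69.
→ y_steel = 8 and y_mill time = 9.
Reduced cost of housings: c₃ − yᵀa₃ = 48 − (8·5 + 9·1) = 48 − 49 = -1.

-1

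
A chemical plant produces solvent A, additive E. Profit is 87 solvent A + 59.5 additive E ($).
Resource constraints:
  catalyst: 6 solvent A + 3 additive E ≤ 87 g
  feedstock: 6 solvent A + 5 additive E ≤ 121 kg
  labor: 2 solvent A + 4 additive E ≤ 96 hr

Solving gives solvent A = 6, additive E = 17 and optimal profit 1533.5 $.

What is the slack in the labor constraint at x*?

16

labor used = 2·6 + 4·17 = 80; slack = 96 − 80 = 16.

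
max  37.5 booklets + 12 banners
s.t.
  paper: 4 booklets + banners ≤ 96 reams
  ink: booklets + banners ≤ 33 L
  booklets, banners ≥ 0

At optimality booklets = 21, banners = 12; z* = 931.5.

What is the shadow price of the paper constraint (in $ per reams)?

8.5

Both paper and ink are binding at x*.
Dual feasibility on the basic columns requires 4·y_paper + 1·y_ink = 37.5, 1·y_paper + 1·y_ink = 12.
Solving: y_paper = 8.5, y_ink = 3.5.
Shadow price of paper = 8.5.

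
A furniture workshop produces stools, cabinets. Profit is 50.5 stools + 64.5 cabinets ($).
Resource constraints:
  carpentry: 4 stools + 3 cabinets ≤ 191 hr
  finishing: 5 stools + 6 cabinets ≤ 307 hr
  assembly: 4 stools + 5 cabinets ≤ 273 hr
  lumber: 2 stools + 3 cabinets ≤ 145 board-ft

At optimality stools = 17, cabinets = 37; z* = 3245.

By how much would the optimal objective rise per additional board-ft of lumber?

6.5

Binding: finishing and lumber. Non-binding: carpentry (12 unused), assembly (20 unused).
Slack constraints have shadow price 0 (complementary slackness).
From A_Bᵀ y = c: 5·y_finishing + 2·y_lumber = 50.5; 6·y_finishing + 3·y_lumber = 64.5.
→ y_finishing = 7.5 and y_lumber = 6.5.
Shadow price of lumber = 6.5.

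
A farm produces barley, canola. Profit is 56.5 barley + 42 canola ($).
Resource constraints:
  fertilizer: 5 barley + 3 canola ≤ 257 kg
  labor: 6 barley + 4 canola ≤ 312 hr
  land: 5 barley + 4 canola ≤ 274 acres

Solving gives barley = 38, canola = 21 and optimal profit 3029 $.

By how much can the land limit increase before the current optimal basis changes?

Binding constraints: labor, land. The basis is B = [[6,4],[5,4]] with det 4.
Per unit increase in land, x* moves by d = (-1, 1.5).
The basis stays optimal until barley reaches 0; allowable increase = 38 acres.

38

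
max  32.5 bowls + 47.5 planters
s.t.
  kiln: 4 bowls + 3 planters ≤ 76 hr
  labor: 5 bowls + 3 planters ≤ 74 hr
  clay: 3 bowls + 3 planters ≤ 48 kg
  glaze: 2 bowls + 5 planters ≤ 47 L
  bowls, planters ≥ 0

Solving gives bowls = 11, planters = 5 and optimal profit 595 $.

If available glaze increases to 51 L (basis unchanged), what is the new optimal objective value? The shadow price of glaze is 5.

Δb = 4, so new z* = 595 + (5)·(4) = 595 + 20 = 615.

615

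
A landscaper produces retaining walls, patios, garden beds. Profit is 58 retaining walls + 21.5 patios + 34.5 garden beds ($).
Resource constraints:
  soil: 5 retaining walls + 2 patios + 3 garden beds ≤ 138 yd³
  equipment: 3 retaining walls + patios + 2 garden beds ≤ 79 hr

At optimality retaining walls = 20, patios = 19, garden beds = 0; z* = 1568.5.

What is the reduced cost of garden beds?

Both soil and equipment are binding at x*.
The binding rows give the dual system: 5·y_soil + 3·y_equipment = 58 and 2·y_soil + 1·y_equipment = 21.5.
→ y_soil = 6.5 and y_equipment = 8.5.
Reduced cost of garden beds: c₃ − yᵀa₃ = 34.5 − (6.5·3 + 8.5·2) = 34.5 − 36.5 = -2.

-2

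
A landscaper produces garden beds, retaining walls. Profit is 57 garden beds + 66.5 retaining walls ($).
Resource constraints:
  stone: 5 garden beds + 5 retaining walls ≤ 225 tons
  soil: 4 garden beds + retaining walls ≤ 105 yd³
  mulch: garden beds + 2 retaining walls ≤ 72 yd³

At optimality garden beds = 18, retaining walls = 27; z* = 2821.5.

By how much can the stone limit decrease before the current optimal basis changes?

Binding constraints: stone, mulch. The basis is B = [[5,5],[1,2]] with det 5.
Per unit decrease in stone, x* moves by d = (-0.4, 0.2).
The basis stays optimal until garden beds reaches 0; allowable decrease = 45 tons.

45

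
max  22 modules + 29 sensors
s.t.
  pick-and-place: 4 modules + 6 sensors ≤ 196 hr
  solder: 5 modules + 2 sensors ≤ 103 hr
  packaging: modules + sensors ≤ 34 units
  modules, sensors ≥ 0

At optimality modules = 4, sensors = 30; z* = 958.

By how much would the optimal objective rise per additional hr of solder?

Binding: pick-and-place and packaging. Non-binding: solder (23 unused).
Since solder is not tight, its dual is 0.
From A_Bᵀ y = c: 4·y_pick-and-place + 1·y_packaging = 22; 6·y_pick-and-place + 1·y_packaging = 29.
Solving: y_pick-and-place = 3.5, y_packaging = 8.
Shadow price of solder = 0.

0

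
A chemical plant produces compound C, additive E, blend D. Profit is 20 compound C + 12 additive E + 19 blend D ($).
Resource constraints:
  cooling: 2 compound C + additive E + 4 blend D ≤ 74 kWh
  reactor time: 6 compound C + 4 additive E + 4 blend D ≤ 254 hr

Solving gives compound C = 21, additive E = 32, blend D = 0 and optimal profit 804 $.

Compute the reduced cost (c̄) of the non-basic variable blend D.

-5

Check each constraint at x*: cooling 74/74 (tight); reactor time 254/254 (tight).
Dual feasibility on the basic columns requires 2·y_cooling + 6·y_reactor time = 20, 1·y_cooling + 4·y_reactor time = 12.
Solving: y_cooling = 4, y_reactor time = 2.
Reduced cost of blend D: c₃ − yᵀa₃ = 19 − (4·4 + 2·4) = 19 − 24 = -5.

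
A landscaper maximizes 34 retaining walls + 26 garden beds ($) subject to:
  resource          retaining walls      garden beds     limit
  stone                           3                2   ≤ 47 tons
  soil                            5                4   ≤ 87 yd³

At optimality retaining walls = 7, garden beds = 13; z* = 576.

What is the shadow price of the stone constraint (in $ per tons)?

3

At the optimum: stone uses 47 of 47 (binding); soil uses 87 of 87 (binding).
The binding rows give the dual system: 3·y_stone + 5·y_soil = 34 and 2·y_stone + 4·y_soil = 26.
→ y_stone = 3 and y_soil = 5.
Shadow price of stone = 3.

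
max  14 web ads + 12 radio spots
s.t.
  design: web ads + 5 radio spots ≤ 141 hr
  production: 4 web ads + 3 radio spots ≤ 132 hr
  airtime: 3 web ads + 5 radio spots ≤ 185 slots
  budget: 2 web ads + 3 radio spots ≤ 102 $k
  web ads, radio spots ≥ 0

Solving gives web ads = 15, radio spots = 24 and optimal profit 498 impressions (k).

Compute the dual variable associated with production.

3

Check each constraint at x*: design 135/141 (slack 6); production 132/132 (tight); airtime 165/185 (slack 20); budget 102/102 (tight).
By complementary slackness, y = 0 for the non-binding constraints.
Dual feasibility on the basic columns requires 4·y_production + 2·y_budget = 14, 3·y_production + 3·y_budget = 12.
Solving: y_production = 3, y_budget = 1.
Shadow price of production = 3.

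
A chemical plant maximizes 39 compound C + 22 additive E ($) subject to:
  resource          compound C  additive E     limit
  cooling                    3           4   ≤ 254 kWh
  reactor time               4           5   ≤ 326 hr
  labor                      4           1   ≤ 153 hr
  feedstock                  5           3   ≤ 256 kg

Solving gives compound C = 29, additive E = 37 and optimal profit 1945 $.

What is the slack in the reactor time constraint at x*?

25

reactor time used = 4·29 + 5·37 = 301; slack = 326 − 301 = 25.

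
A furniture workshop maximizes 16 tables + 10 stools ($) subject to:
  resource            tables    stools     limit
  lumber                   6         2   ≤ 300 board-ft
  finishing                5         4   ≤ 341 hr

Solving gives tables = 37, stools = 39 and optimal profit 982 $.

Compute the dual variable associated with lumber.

1

At the optimum: lumber uses 300 of 300 (binding); finishing uses 341 of 341 (binding).
Dual feasibility on the basic columns requires 6·y_lumber + 5·y_finishing = 16, 2·y_lumber + 4·y_finishing = 10.
Solving: y_lumber = 1, y_finishing = 2.
Shadow price of lumber = 1.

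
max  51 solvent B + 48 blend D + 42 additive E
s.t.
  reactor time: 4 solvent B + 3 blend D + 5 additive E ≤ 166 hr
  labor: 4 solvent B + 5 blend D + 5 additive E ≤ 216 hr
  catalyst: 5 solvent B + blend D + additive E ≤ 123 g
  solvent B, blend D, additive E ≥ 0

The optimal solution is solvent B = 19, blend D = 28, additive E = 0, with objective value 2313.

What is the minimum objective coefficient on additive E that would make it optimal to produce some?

48

Check each constraint at x*: reactor time 160/166 (slack 6); labor 216/216 (tight); catalyst 123/123 (tight).
Slack constraints have shadow price 0 (complementary slackness).
From A_Bᵀ y = c: 4·y_labor + 5·y_catalyst = 51; 5·y_labor + 1·y_catalyst = 48.
→ y_labor = 9 and y_catalyst = 3.
additive E enters the basis when its profit ≥ yᵀa₃ = 9·5 + 3·1 = 48.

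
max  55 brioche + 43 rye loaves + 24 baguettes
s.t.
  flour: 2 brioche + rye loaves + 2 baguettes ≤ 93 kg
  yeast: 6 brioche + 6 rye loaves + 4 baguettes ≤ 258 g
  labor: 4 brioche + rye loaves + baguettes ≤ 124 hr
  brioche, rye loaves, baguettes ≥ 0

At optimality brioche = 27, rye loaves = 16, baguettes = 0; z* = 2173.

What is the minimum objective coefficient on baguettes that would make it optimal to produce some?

Binding: yeast and labor. Non-binding: flour (23 unused).
Since flour is not tight, its dual is 0.
The binding rows give the dual system: 6·y_yeast + 4·y_labor = 55 and 6·y_yeast + 1·y_labor = 43.
Solving: y_yeast = 6.5, y_labor = 4.
baguettes enters the basis when its profit ≥ yᵀa₃ = 6.5·4 + 4·1 = 30.

30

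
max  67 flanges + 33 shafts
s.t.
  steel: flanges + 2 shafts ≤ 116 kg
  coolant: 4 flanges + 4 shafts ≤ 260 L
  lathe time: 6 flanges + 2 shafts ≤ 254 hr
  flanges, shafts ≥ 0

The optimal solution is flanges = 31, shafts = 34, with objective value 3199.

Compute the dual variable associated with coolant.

Check each constraint at x*: steel 99/116 (slack 17); coolant 260/260 (tight); lathe time 254/254 (tight).
Since steel is not tight, its dual is 0.
From A_Bᵀ y = c: 4·y_coolant + 6·y_lathe time = 67; 4·y_coolant + 2·y_lathe time = 33.
Solving: y_coolant = 4, y_lathe time = 8.5.
Shadow price of coolant = 4.

4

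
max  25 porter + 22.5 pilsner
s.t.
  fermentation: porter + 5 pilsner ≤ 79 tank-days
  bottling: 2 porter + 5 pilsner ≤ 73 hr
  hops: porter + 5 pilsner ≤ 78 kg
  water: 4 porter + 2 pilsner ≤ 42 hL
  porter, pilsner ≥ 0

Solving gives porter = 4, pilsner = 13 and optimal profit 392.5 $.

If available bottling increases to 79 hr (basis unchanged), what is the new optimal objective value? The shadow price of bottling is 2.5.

407.5

Δb = 6, so new z* = 392.5 + (2.5)·(6) = 392.5 + 15 = 407.5.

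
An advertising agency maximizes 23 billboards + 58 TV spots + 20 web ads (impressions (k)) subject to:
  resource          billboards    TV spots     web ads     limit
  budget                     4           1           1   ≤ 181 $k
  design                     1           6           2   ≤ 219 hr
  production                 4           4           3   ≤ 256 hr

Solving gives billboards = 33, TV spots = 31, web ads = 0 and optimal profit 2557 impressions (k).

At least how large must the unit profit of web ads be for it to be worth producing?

26

At the optimum: budget uses 163 of 181 (slack = 18); design uses 219 of 219 (binding); production uses 256 of 256 (binding).
By complementary slackness, y = 0 for the non-binding constraint.
The binding rows give the dual system: 1·y_design + 4·y_production = 23 and 6·y_design + 4·y_production = 58.
→ y_design = 7 and y_production = 4.
web ads enters the basis when its profit ≥ yᵀa₃ = 7·2 + 4·3 = 26.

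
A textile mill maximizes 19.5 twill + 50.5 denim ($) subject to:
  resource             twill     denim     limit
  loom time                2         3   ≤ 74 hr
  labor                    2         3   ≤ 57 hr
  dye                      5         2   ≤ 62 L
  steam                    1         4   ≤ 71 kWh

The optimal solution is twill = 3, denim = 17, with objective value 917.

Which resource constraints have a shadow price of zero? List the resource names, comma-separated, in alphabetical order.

loom time: 57/74 (slack 17)
labor: 57/57 (binding)
dye: 49/62 (slack 13)
steam: 71/71 (binding)
By complementary slackness, a constraint with positive slack has shadow price 0 → dye, loom time.

dye, loom time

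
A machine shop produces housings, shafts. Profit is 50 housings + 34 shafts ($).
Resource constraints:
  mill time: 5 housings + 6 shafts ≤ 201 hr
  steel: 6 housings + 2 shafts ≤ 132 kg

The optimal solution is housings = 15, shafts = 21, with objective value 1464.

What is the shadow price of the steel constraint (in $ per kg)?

5

At the optimum: mill time uses 201 of 201 (binding); steel uses 132 of 132 (binding).
Dual feasibility on the basic columns requires 5·y_mill time + 6·y_steel = 50, 6·y_mill time + 2·y_steel = 34.
Solving: y_mill time = 4, y_steel = 5.
Shadow price of steel = 5.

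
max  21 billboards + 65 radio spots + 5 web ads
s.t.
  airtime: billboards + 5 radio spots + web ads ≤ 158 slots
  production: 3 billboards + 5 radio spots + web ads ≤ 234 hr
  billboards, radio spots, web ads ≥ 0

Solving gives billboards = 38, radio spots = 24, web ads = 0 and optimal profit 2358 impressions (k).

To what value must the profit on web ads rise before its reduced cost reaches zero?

13

Both airtime and production are binding at x*.
From A_Bᵀ y = c: 1·y_airtime + 3·y_production = 21; 5·y_airtime + 5·y_production = 65.
Solving: y_airtime = 9, y_production = 4.
web ads enters the basis when its profit ≥ yᵀa₃ = 9·1 + 4·1 = 13.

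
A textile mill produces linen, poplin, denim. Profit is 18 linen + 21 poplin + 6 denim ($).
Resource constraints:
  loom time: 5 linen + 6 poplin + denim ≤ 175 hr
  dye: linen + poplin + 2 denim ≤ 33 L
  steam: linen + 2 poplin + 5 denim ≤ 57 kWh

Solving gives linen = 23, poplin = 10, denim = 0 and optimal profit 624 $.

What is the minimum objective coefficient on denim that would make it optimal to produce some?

Check each constraint at x*: loom time 175/175 (tight); dye 33/33 (tight); steam 43/57 (slack 14).
Since steam is not tight, its dual is 0.
From A_Bᵀ y = c: 5·y_loom time + 1·y_dye = 18; 6·y_loom time + 1·y_dye = 21.
Solving: y_loom time = 3, y_dye = 3.
denim enters the basis when its profit ≥ yᵀa₃ = 3·1 + 3·2 = 9.

9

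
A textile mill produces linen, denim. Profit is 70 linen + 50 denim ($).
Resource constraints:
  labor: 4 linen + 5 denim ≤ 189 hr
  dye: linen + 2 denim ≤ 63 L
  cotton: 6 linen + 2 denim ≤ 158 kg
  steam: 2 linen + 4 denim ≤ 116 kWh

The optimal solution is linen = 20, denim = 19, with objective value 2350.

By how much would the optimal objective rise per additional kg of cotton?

Check each constraint at x*: labor 175/189 (slack 14); dye 58/63 (slack 5); cotton 158/158 (tight); steam 116/116 (tight).
Since labor, dye are not tight, their duals are 0.
From A_Bᵀ y = c: 6·y_cotton + 2·y_steam = 70; 2·y_cotton + 4·y_steam = 50.
This yields shadow prices y_cotton = 9, y_steam = 8.
Shadow price of cotton = 9.

9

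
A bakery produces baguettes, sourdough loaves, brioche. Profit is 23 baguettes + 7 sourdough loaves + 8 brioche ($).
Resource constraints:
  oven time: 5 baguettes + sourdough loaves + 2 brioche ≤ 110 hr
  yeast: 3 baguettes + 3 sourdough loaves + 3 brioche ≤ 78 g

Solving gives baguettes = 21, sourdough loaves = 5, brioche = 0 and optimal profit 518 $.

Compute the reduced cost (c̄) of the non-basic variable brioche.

-3

At the optimum: oven time uses 110 of 110 (binding); yeast uses 78 of 78 (binding).
From A_Bᵀ y = c: 5·y_oven time + 3·y_yeast = 23; 1·y_oven time + 3·y_yeast = 7.
This yields shadow prices y_oven time = 4, y_yeast = 1.
Reduced cost of brioche: c₃ − yᵀa₃ = 8 − (4·2 + 1·3) = 8 − 11 = -3.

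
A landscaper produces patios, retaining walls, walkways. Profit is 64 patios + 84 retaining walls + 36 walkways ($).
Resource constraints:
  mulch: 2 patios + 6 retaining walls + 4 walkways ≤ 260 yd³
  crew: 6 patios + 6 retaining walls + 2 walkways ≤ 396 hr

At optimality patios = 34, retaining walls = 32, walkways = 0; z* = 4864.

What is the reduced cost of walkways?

-2

At the optimum: mulch uses 260 of 260 (binding); crew uses 396 of 396 (binding).
The binding rows give the dual system: 2·y_mulch + 6·y_crew = 64 and 6·y_mulch + 6·y_crew = 84.
Solving: y_mulch = 5, y_crew = 9.
Reduced cost of walkways: c₃ − yᵀa₃ = 36 − (5·4 + 9·2) = 36 − 38 = -2.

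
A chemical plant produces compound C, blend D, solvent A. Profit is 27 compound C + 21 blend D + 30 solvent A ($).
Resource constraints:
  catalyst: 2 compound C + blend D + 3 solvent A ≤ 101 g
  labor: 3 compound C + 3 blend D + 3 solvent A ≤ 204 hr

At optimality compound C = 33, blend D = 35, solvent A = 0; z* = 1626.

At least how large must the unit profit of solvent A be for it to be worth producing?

Both catalyst and labor are binding at x*.
The binding rows give the dual system: 2·y_catalyst + 3·y_labor = 27 and 1·y_catalyst + 3·y_labor = 21.
Solving: y_catalyst = 6, y_labor = 5.
solvent A enters the basis when its profit ≥ yᵀa₃ = 6·3 + 5·3 = 33.

33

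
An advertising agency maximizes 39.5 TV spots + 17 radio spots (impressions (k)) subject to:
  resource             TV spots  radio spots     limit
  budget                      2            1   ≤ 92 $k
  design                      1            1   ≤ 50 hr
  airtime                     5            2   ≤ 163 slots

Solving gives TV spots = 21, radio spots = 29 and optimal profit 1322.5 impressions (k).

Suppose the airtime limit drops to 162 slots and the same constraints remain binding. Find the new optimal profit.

Check each constraint at x*: budget 71/92 (slack 21); design 50/50 (tight); airtime 163/163 (tight).
By complementary slackness, y = 0 for the non-binding constraint.
Dual feasibility on the basic columns requires 1·y_design + 5·y_airtime = 39.5, 1·y_design + 2·y_airtime = 17.
This yields shadow prices y_design = 2, y_airtime = 7.5.
Δz = y_airtime·Δb = 7.5 × (-1) = -7.5, so new z* = 1322.5 − 7.5 = 1315.

1315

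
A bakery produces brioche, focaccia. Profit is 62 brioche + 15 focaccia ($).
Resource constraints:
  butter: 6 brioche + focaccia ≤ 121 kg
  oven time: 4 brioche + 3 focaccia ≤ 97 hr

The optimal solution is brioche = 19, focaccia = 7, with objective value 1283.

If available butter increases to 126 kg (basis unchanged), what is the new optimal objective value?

1328

At the optimum: butter uses 121 of 121 (binding); oven time uses 97 of 97 (binding).
From A_Bᵀ y = c: 6·y_butter + 4·y_oven time = 62; 1·y_butter + 3·y_oven time = 15.
This yields shadow prices y_butter = 9, y_oven time = 2.
Δz = y_butter·Δb = 9 × (5) = 45, so new z* = 1283 + 45 = 1328.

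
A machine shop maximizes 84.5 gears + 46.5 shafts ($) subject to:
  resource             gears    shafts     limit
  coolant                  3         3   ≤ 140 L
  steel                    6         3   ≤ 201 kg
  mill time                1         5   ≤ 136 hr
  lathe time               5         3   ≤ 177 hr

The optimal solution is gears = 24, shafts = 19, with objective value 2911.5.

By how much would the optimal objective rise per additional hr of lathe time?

Check each constraint at x*: coolant 129/140 (slack 11); steel 201/201 (tight); mill time 119/136 (slack 17); lathe time 177/177 (tight).
By complementary slackness, y = 0 for the non-binding constraints.
The binding rows give the dual system: 6·y_steel + 5·y_lathe time = 84.5 and 3·y_steel + 3·y_lathe time = 46.5.
→ y_steel = 7 and y_lathe time = 8.5.
Shadow price of lathe time = 8.5.

8.5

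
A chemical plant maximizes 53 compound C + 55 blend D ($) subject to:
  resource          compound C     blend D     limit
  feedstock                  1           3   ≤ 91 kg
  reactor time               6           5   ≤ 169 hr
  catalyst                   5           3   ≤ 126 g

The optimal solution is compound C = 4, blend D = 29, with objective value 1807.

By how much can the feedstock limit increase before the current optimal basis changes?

10.4

Binding constraints: feedstock, reactor time. The basis is B = [[1,3],[6,5]] with det -13.
Per unit increase in feedstock, x* moves by d = (-0.3846, 0.4615).
The basis stays optimal until compound C reaches 0; allowable increase = 10.4 kg.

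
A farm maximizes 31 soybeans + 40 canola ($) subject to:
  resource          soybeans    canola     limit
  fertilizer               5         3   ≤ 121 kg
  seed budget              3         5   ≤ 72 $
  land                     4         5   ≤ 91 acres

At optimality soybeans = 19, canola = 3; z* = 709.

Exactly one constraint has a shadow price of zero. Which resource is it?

fertilizer: 104/121 (slack 17)
seed budget: 72/72 (binding)
land: 91/91 (binding)
By complementary slackness, a constraint with positive slack has shadow price 0 → fertilizer.

fertilizer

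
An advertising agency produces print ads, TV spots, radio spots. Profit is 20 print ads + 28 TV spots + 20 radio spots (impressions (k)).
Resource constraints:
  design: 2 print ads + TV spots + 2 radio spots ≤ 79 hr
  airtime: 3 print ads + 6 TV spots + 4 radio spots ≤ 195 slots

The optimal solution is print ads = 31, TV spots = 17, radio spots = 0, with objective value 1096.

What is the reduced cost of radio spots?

Both design and airtime are binding at x*.
The binding rows give the dual system: 2·y_design + 3·y_airtime = 20 and 1·y_design + 6·y_airtime = 28.
→ y_design = 4 and y_airtime = 4.
Reduced cost of radio spots: c₃ − yᵀa₃ = 20 − (4·2 + 4·4) = 20 − 24 = -4.

-4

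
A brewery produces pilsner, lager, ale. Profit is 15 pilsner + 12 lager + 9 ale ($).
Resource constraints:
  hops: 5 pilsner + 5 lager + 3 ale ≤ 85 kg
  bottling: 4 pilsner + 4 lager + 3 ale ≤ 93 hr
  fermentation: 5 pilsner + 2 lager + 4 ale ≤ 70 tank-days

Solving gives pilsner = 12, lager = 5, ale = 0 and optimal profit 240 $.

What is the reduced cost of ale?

Binding: hops and fermentation. Non-binding: bottling (25 unused).
By complementary slackness, y = 0 for the non-binding constraint.
From A_Bᵀ y = c: 5·y_hops + 5·y_fermentation = 15; 5·y_hops + 2·y_fermentation = 12.
→ y_hops = 2 and y_fermentation = 1.
Reduced cost of ale: c₃ − yᵀa₃ = 9 − (2·3 + 1·4) = 9 − 10 = -1.

-1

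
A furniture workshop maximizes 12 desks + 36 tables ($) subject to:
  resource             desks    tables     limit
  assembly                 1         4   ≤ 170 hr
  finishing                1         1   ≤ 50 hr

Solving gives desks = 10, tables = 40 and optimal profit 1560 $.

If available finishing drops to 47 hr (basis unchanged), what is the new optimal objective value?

Check each constraint at x*: assembly 170/170 (tight); finishing 50/50 (tight).
Dual feasibility on the basic columns requires 1·y_assembly + 1·y_finishing = 12, 4·y_assembly + 1·y_finishing = 36.
This yields shadow prices y_assembly = 8, y_finishing = 4.
Δz = y_finishing·Δb = 4 × (-3) = -12, so new z* = 1560 − 12 = 1548.

1548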